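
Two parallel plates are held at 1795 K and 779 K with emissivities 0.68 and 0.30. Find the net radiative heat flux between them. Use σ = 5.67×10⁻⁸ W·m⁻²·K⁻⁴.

q ≈ 1.49×10^5 W/m²

For two large parallel gray plates, q = σ(T₁⁴ − T₂⁴) / (1/ε₁ + 1/ε₂ − 1).
1/ε₁ + 1/ε₂ − 1 = 1/0.68 + 1/0.30 − 1 = 3.804.
T₁⁴ − T₂⁴ = 1.04×10^13 − 3.68×10^11 = 1.00×10^13 K⁴.
q = 5.67×10⁻⁸ × 1.00×10^13 / 3.804 = 1.49×10^5 W/m².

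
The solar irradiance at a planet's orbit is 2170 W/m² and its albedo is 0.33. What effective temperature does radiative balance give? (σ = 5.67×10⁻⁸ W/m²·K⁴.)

T ≈ 283 K

Power absorbed = (1−a)S·πR²; power emitted = 4πR²σT⁴. Equating and cancelling πR²:
T = ((1−a)S / 4σ)^(1/4) = (1450 / (4 × 5.67×10⁻⁸))^(1/4) = (6.41×10^9)^(1/4).
T = 283 K.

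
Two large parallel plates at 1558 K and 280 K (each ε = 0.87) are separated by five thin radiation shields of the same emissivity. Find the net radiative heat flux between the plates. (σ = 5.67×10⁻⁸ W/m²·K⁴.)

Each of the 6 gaps contributes resistance (2/ε − 1) = 2/0.87 − 1 = 1.299; total = 7.793.
q = σ(T₁⁴ − T₂⁴) / 7.793 = 5.67×10⁻⁸ × 5.89×10^12 / 7.793 = 42800 W/m².

q ≈ 42800 W/m²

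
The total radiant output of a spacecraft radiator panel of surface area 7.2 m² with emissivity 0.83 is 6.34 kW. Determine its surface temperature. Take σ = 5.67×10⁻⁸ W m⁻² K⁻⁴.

From P = εσAT⁴, T = (P / εσA)^(1/4) = (6340 / (0.83 × 5.67×10⁻⁸ × 7.20))^(1/4).
T = (1.87×10^10)^(1/4) = 370 K.

T ≈ 370 K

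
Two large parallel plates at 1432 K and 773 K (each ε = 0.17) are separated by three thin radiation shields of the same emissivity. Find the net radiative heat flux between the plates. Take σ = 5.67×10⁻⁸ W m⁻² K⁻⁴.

q ≈ 5070 W/m²

Each of the 4 gaps contributes resistance (2/ε − 1) = 2/0.17 − 1 = 10.76; total = 43.06.
q = σ(T₁⁴ − T₂⁴) / 43.06 = 5.67×10⁻⁸ × 3.85×10^12 / 43.06 = 5070 W/m².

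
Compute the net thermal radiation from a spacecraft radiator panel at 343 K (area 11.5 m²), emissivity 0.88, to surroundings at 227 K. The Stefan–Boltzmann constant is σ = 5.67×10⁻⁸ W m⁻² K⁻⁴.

Q ≈ 6420 W

Q = εσA(T⁴ − T_s⁴). T⁴ − T_s⁴ = (343)⁴ − (227)⁴ = 1.38×10^10 − 2.66×10^9 = 1.12×10^10 K⁴.
Q = 0.88 × 5.67×10⁻⁸ × 11.5 × 1.12×10^10 = 6420 W.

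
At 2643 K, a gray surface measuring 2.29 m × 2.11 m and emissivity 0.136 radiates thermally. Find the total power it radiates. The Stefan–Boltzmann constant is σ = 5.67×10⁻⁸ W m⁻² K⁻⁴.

A = 2.29 × 2.11 = 4.83 m².
Stefan–Boltzmann: P = εσAT⁴ = 0.136 × 5.67×10⁻⁸ × 4.83 × (2643)⁴ = 0.136 × 5.67×10⁻⁸ × 4.83 × 4.88×10^13.
P = 1.82×10^6 W.

P ≈ 1.82×10^6 W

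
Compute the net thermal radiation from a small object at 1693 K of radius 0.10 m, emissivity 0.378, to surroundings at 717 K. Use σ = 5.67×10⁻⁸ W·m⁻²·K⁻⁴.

A = 4πr² = 4π × (0.10)² = 0.126 m².
Q = εσA(T⁴ − T_s⁴). T⁴ − T_s⁴ = (1693)⁴ − (717)⁴ = 8.22×10^12 − 2.64×10^11 = 7.95×10^12 K⁴.
Q = 0.378 × 5.67×10⁻⁸ × 0.126 × 7.95×10^12 = 21400 W.

Q ≈ 21400 W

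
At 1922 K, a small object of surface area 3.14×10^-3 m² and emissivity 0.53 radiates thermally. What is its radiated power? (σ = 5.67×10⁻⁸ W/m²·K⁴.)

Stefan–Boltzmann: P = εσAT⁴ = 0.53 × 5.67×10⁻⁸ × 3.14×10^-3 × (1922)⁴ = 0.53 × 5.67×10⁻⁸ × 3.14×10^-3 × 1.36×10^13.
P = 1290 W.

P ≈ 1290 W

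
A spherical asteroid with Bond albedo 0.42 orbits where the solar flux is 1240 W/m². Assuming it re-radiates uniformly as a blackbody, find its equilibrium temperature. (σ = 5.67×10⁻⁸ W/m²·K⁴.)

Power absorbed = (1−a)S·πR²; power emitted = 4πR²σT⁴. Equating and cancelling πR²:
T = ((1−a)S / 4σ)^(1/4) = (719 / (4 × 5.67×10⁻⁸))^(1/4) = (3.17×10^9)^(1/4).
T = 237 K.

T ≈ 237 K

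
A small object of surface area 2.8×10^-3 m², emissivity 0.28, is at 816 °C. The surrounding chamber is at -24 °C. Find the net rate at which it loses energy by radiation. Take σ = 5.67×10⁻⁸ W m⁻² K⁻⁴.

Q ≈ 62.3 W

Convert: 816 °C = 1089 K; -24 °C = 249 K.
Q = εσA(T⁴ − T_s⁴). T⁴ − T_s⁴ = (1089)⁴ − (249)⁴ = 1.41×10^12 − 3.84×10^9 = 1.40×10^12 K⁴.
Q = 0.28 × 5.67×10⁻⁸ × 2.80×10^-3 × 1.40×10^12 = 62.3 W.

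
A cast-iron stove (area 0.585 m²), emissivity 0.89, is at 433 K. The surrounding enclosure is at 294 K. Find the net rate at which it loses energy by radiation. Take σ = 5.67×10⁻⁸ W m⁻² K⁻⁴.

Q = εσA(T⁴ − T_s⁴). T⁴ − T_s⁴ = (433)⁴ − (294)⁴ = 3.52×10^10 − 7.47×10^9 = 2.77×10^10 K⁴.
Q = 0.89 × 5.67×10⁻⁸ × 0.585 × 2.77×10^10 = 817 W.

Q ≈ 817 W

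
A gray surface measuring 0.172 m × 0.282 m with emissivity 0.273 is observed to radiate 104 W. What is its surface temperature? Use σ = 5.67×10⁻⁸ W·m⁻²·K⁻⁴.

T ≈ 610 K

A = 0.172 × 0.282 = 0.0485 m².
From P = εσAT⁴, T = (P / εσA)^(1/4) = (104 / (0.273 × 5.67×10⁻⁸ × 0.0485))^(1/4).
T = (1.39×10^11)^(1/4) = 610 K.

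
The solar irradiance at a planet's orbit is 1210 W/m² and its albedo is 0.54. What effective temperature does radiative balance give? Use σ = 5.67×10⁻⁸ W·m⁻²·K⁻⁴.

Power absorbed = (1−a)S·πR²; power emitted = 4πR²σT⁴. Equating and cancelling πR²:
T = ((1−a)S / 4σ)^(1/4) = (557 / (4 × 5.67×10⁻⁸))^(1/4) = (2.45×10^9)^(1/4).
T = 223 K.

T ≈ 223 K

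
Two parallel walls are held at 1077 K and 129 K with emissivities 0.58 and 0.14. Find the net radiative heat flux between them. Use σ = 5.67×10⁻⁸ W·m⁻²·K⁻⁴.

For two large parallel gray plates, q = σ(T₁⁴ − T₂⁴) / (1/ε₁ + 1/ε₂ − 1).
1/ε₁ + 1/ε₂ − 1 = 1/0.58 + 1/0.14 − 1 = 7.867.
T₁⁴ − T₂⁴ = 1.35×10^12 − 2.77×10^8 = 1.35×10^12 K⁴.
q = 5.67×10⁻⁸ × 1.35×10^12 / 7.867 = 9690 W/m².

q ≈ 9690 W/m²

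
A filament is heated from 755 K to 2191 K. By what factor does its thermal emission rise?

ratio ≈ 70.9

P ∝ T⁴, so the ratio is (2191/755)⁴ = (2.902)⁴ = 70.9.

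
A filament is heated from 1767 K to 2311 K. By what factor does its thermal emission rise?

P ∝ T⁴, so the ratio is (2311/1767)⁴ = (1.308)⁴ = 2.93.

ratio ≈ 2.93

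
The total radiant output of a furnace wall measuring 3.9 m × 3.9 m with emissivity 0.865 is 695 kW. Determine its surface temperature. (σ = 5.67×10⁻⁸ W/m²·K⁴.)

T ≈ 982 K

A = 3.9 × 3.9 = 15.2 m².
From P = εσAT⁴, T = (P / εσA)^(1/4) = (6.95×10^5 / (0.865 × 5.67×10⁻⁸ × 15.2))^(1/4).
T = (9.32×10^11)^(1/4) = 982 K.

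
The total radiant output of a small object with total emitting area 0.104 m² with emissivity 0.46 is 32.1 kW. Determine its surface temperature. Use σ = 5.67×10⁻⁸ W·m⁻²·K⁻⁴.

T ≈ 1850 K

From P = εσAT⁴, T = (P / εσA)^(1/4) = (32100 / (0.46 × 5.67×10⁻⁸ × 0.104))^(1/4).
T = (1.18×10^13)^(1/4) = 1850 K.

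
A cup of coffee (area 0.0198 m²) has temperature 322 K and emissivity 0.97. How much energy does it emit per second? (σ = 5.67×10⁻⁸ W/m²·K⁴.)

P = εσAT⁴ = 0.97 × 5.67×10⁻⁸ × 0.0198 × (322)⁴ = 0.97 × 5.67×10⁻⁸ × 0.0198 × 1.08×10^10.
P = 11.7 W.

P ≈ 11.7 W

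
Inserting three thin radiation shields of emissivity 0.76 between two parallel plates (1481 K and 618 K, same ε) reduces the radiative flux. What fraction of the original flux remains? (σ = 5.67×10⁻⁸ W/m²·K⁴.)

ratio ≈ 0.250

With N identical shields there are N+1 = 4 gaps in series, each with the same radiative resistance, so the flux falls to 1/(N+1) of its unshielded value.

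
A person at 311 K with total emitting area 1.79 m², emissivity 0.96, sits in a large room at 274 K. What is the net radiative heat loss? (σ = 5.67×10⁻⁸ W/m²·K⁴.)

Q = εσA(T⁴ − T_s⁴). T⁴ − T_s⁴ = (311)⁴ − (274)⁴ = 9.35×10^9 − 5.64×10^9 = 3.72×10^9 K⁴.
Q = 0.96 × 5.67×10⁻⁸ × 1.79 × 3.72×10^9 = 362 W.

Q ≈ 362 W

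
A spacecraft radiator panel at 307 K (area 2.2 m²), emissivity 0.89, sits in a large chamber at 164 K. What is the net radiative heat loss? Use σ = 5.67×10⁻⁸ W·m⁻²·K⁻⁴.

Q ≈ 906 W

Q = εσA(T⁴ − T_s⁴). T⁴ − T_s⁴ = (307)⁴ − (164)⁴ = 8.88×10^9 − 7.23×10^8 = 8.16×10^9 K⁴.
Q = 0.89 × 5.67×10⁻⁸ × 2.20 × 8.16×10^9 = 906 W.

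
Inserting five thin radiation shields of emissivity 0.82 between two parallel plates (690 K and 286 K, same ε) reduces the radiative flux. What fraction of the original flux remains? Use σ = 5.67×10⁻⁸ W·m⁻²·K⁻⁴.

ratio ≈ 0.167

With N identical shields there are N+1 = 6 gaps in series, each with the same radiative resistance, so the flux falls to 1/(N+1) of its unshielded value.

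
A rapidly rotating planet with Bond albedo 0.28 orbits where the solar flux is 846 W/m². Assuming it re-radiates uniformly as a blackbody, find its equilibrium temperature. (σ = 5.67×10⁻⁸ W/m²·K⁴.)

Power absorbed = (1−a)S·πR²; power emitted = 4πR²σT⁴. Equating and cancelling πR²:
T = ((1−a)S / 4σ)^(1/4) = (609 / (4 × 5.67×10⁻⁸))^(1/4) = (2.69×10^9)^(1/4).
T = 228 K.

T ≈ 228 K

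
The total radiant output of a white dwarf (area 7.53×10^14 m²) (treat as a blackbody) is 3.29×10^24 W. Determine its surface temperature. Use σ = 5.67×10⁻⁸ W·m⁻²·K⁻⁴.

T ≈ 16700 K

From P = σAT⁴, T = (P / σA)^(1/4) = (3.29×10^24 / (5.67×10⁻⁸ × 7.53×10^14))^(1/4).
T = (7.71×10^16)^(1/4) = 16700 K.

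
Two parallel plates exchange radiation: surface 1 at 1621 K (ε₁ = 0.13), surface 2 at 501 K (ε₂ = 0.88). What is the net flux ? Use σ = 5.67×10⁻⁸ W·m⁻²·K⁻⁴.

q ≈ 49600 W/m²

For two large parallel gray plates, q = σ(T₁⁴ − T₂⁴) / (1/ε₁ + 1/ε₂ − 1).
1/ε₁ + 1/ε₂ − 1 = 1/0.13 + 1/0.88 − 1 = 7.829.
T₁⁴ − T₂⁴ = 6.90×10^12 − 6.30×10^10 = 6.84×10^12 K⁴.
q = 5.67×10⁻⁸ × 6.84×10^12 / 7.829 = 49600 W/m².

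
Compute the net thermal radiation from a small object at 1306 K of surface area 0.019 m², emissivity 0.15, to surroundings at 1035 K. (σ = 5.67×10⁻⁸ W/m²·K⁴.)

Q ≈ 285 W

Q = εσA(T⁴ − T_s⁴). T⁴ − T_s⁴ = (1306)⁴ − (1035)⁴ = 2.91×10^12 − 1.15×10^12 = 1.76×10^12 K⁴.
Q = 0.15 × 5.67×10⁻⁸ × 0.0190 × 1.76×10^12 = 285 W.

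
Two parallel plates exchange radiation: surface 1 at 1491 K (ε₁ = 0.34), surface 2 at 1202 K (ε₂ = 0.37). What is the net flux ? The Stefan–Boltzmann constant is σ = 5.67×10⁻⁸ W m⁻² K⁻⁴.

For two large parallel gray plates, q = σ(T₁⁴ − T₂⁴) / (1/ε₁ + 1/ε₂ − 1).
1/ε₁ + 1/ε₂ − 1 = 1/0.34 + 1/0.37 − 1 = 4.644.
T₁⁴ − T₂⁴ = 4.94×10^12 − 2.09×10^12 = 2.85×10^12 K⁴.
q = 5.67×10⁻⁸ × 2.85×10^12 / 4.644 = 34900 W/m².

q ≈ 34900 W/m²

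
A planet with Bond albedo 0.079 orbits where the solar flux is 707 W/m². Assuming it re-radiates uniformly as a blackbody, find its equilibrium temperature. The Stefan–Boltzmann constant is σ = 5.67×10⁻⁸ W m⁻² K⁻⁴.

T ≈ 231 K

Power absorbed = (1−a)S·πR²; power emitted = 4πR²σT⁴. Equating and cancelling πR²:
T = ((1−a)S / 4σ)^(1/4) = (651 / (4 × 5.67×10⁻⁸))^(1/4) = (2.87×10^9)^(1/4).
T = 231 K.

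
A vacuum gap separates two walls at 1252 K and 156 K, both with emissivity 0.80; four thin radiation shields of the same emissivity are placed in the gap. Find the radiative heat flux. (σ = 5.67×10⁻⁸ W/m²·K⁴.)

Each of the 5 gaps contributes resistance (2/ε − 1) = 2/0.80 − 1 = 1.500; total = 7.500.
q = σ(T₁⁴ − T₂⁴) / 7.500 = 5.67×10⁻⁸ × 2.46×10^12 / 7.500 = 18600 W/m².

q ≈ 18600 W/m²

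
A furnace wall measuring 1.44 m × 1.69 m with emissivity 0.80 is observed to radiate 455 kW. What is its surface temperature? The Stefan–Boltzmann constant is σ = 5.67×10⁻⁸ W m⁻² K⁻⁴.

A = 1.44 × 1.69 = 2.43 m².
From P = εσAT⁴, T = (P / εσA)^(1/4) = (4.55×10^5 / (0.80 × 5.67×10⁻⁸ × 2.43))^(1/4).
T = (4.12×10^12)^(1/4) = 1420 K.

T ≈ 1420 K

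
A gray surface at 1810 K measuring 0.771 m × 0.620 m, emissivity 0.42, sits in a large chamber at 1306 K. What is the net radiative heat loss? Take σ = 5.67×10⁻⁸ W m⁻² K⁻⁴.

A = 0.771 × 0.620 = 0.478 m².
Q = εσA(T⁴ − T_s⁴). T⁴ − T_s⁴ = (1810)⁴ − (1306)⁴ = 1.07×10^13 − 2.91×10^12 = 7.82×10^12 K⁴.
Q = 0.42 × 5.67×10⁻⁸ × 0.478 × 7.82×10^12 = 89100 W.

Q ≈ 89100 W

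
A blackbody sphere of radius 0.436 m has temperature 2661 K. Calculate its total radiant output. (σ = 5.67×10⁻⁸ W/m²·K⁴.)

P ≈ 6.79×10^6 W

A = 4πr² = 4π × (0.436)² = 2.39 m².
P = σAT⁴ = 5.67×10⁻⁸ × 2.39 × (2661)⁴ = 5.67×10⁻⁸ × 2.39 × 5.01×10^13.
P = 6.79×10^6 W.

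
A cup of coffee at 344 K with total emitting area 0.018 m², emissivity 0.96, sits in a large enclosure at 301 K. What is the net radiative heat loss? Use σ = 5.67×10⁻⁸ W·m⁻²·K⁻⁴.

Q ≈ 5.68 W

Q = εσA(T⁴ − T_s⁴). T⁴ − T_s⁴ = (344)⁴ − (301)⁴ = 1.40×10^10 − 8.21×10^9 = 5.79×10^9 K⁴.
Q = 0.96 × 5.67×10⁻⁸ × 0.0180 × 5.79×10^9 = 5.68 W.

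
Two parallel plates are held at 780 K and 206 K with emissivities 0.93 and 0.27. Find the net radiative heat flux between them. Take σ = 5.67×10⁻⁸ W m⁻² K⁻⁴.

q ≈ 5530 W/m²

For two large parallel gray plates, q = σ(T₁⁴ − T₂⁴) / (1/ε₁ + 1/ε₂ − 1).
1/ε₁ + 1/ε₂ − 1 = 1/0.93 + 1/0.27 − 1 = 3.779.
T₁⁴ − T₂⁴ = 3.70×10^11 − 1.80×10^9 = 3.68×10^11 K⁴.
q = 5.67×10⁻⁸ × 3.68×10^11 / 3.779 = 5530 W/m².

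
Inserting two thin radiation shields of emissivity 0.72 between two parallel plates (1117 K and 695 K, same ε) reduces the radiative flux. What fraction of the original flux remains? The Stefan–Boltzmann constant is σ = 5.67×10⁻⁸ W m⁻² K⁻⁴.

ratio ≈ 0.333

With N identical shields there are N+1 = 3 gaps in series, each with the same radiative resistance, so the flux falls to 1/(N+1) of its unshielded value.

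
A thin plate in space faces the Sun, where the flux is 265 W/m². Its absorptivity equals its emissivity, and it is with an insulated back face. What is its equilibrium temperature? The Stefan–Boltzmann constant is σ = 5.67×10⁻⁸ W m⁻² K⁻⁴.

T ≈ 261 K

Absorbed flux αS = emitted flux εσT⁴ (one radiating face); with α = ε, T = (S/σ)^(1/4).
T = (265 / 5.67×10⁻⁸)^(1/4) = (4.67×10^9)^(1/4).
T = 261 K.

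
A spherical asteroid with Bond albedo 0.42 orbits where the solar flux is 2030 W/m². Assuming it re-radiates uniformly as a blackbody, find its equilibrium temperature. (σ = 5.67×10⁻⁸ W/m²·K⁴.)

T ≈ 268 K

Power absorbed = (1−a)S·πR²; power emitted = 4πR²σT⁴. Equating and cancelling πR²:
T = ((1−a)S / 4σ)^(1/4) = (1180 / (4 × 5.67×10⁻⁸))^(1/4) = (5.19×10^9)^(1/4).
T = 268 K.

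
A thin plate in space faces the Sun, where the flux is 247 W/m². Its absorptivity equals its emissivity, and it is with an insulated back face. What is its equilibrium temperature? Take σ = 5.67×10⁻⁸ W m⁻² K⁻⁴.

Absorbed flux αS = emitted flux εσT⁴ (one radiating face); with α = ε, T = (S/σ)^(1/4).
T = (247 / 5.67×10⁻⁸)^(1/4) = (4.36×10^9)^(1/4).
T = 257 K.

T ≈ 257 K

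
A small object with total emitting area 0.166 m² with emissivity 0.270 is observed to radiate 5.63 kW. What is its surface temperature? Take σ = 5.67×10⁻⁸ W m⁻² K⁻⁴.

T ≈ 1220 K

From P = εσAT⁴, T = (P / εσA)^(1/4) = (5630 / (0.270 × 5.67×10⁻⁸ × 0.166))^(1/4).
T = (2.22×10^12)^(1/4) = 1220 K.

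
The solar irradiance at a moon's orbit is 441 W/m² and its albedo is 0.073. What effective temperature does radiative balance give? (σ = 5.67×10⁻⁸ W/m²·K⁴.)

Power absorbed = (1−a)S·πR²; power emitted = 4πR²σT⁴. Equating and cancelling πR²:
T = ((1−a)S / 4σ)^(1/4) = (409 / (4 × 5.67×10⁻⁸))^(1/4) = (1.80×10^9)^(1/4).
T = 206 K.

T ≈ 206 K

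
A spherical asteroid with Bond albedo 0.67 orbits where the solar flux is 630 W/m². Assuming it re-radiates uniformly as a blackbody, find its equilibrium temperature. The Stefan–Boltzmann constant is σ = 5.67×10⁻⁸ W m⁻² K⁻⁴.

Power absorbed = (1−a)S·πR²; power emitted = 4πR²σT⁴. Equating and cancelling πR²:
T = ((1−a)S / 4σ)^(1/4) = (208 / (4 × 5.67×10⁻⁸))^(1/4) = (9.17×10^8)^(1/4).
T = 174 K.

T ≈ 174 K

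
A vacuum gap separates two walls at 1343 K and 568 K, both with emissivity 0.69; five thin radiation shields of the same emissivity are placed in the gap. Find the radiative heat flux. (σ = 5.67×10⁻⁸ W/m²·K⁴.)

q ≈ 15700 W/m²

Each of the 6 gaps contributes resistance (2/ε − 1) = 2/0.69 − 1 = 1.899; total = 11.39.
q = σ(T₁⁴ − T₂⁴) / 11.39 = 5.67×10⁻⁸ × 3.15×10^12 / 11.39 = 15700 W/m².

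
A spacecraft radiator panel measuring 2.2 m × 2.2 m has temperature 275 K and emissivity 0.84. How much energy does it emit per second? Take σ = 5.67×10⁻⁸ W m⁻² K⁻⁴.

A = 2.2 × 2.2 = 4.84 m².
Stefan–Boltzmann: P = εσAT⁴ = 0.84 × 5.67×10⁻⁸ × 4.84 × (275)⁴ = 0.84 × 5.67×10⁻⁸ × 4.84 × 5.72×10^9.
P = 1320 W.

P ≈ 1320 W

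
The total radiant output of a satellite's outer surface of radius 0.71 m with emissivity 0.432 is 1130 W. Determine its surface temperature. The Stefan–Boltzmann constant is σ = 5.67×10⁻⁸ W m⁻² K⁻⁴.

T ≈ 292 K

A = 4πr² = 4π × (0.71)² = 6.33 m².
From P = εσAT⁴, T = (P / εσA)^(1/4) = (1130 / (0.432 × 5.67×10⁻⁸ × 6.33))^(1/4).
T = (7.28×10^9)^(1/4) = 292 K.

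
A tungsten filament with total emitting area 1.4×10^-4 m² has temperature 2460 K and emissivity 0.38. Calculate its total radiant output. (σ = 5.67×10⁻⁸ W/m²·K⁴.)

P ≈ 110 W

P = εσAT⁴ = 0.38 × 5.67×10⁻⁸ × 1.40×10^-4 × (2460)⁴ = 0.38 × 5.67×10⁻⁸ × 1.40×10^-4 × 3.66×10^13.
P = 110 W.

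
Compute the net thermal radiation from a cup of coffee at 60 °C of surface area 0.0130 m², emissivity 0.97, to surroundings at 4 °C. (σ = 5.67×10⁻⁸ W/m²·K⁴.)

Convert: 60 °C = 333 K; 4 °C = 277 K.
Q = εσA(T⁴ − T_s⁴). T⁴ − T_s⁴ = (333)⁴ − (277)⁴ = 1.23×10^10 − 5.89×10^9 = 6.41×10^9 K⁴.
Q = 0.97 × 5.67×10⁻⁸ × 0.0130 × 6.41×10^9 = 4.58 W.

Q ≈ 4.58 W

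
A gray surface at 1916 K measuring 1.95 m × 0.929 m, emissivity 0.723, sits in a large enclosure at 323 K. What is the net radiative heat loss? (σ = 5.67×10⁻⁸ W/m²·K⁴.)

A = 1.95 × 0.929 = 1.81 m².
Q = εσA(T⁴ − T_s⁴). T⁴ − T_s⁴ = (1916)⁴ − (323)⁴ = 1.35×10^13 − 1.09×10^10 = 1.35×10^13 K⁴.
Q = 0.723 × 5.67×10⁻⁸ × 1.81 × 1.35×10^13 = 1.00×10^6 W.

Q ≈ 1.00×10^6 W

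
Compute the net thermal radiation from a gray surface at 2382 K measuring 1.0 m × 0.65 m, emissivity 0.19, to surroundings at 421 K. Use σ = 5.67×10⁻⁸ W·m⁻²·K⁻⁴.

A = 1.0 × 0.65 = 0.650 m².
Q = εσA(T⁴ − T_s⁴). T⁴ − T_s⁴ = (2382)⁴ − (421)⁴ = 3.22×10^13 − 3.14×10^10 = 3.22×10^13 K⁴.
Q = 0.19 × 5.67×10⁻⁸ × 0.650 × 3.22×10^13 = 2.25×10^5 W.

Q ≈ 2.25×10^5 W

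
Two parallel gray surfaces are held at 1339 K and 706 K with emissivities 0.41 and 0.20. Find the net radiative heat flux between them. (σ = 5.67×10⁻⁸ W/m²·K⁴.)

q ≈ 26100 W/m²

For two large parallel gray plates, q = σ(T₁⁴ − T₂⁴) / (1/ε₁ + 1/ε₂ − 1).
1/ε₁ + 1/ε₂ − 1 = 1/0.41 + 1/0.20 − 1 = 6.439.
T₁⁴ − T₂⁴ = 3.21×10^12 − 2.48×10^11 = 2.97×10^12 K⁴.
q = 5.67×10⁻⁸ × 2.97×10^12 / 6.439 = 26100 W/m².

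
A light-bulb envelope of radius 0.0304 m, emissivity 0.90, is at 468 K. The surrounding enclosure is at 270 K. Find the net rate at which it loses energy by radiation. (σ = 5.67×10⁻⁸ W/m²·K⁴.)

A = 4πr² = 4π × (0.0304)² = 0.0116 m².
Q = εσA(T⁴ − T_s⁴). T⁴ − T_s⁴ = (468)⁴ − (270)⁴ = 4.80×10^10 − 5.31×10^9 = 4.27×10^10 K⁴.
Q = 0.90 × 5.67×10⁻⁸ × 0.0116 × 4.27×10^10 = 25.3 W.

Q ≈ 25.3 W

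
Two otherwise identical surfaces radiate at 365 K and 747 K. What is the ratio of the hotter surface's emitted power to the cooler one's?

ratio ≈ 17.5

P ∝ T⁴, so the ratio is (747/365)⁴ = (2.047)⁴ = 17.5.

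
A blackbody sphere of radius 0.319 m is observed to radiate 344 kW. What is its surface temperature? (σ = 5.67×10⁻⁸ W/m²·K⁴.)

T ≈ 1480 K

A = 4πr² = 4π × (0.319)² = 1.28 m².
From P = σAT⁴, T = (P / σA)^(1/4) = (3.44×10^5 / (5.67×10⁻⁸ × 1.28))^(1/4).
T = (4.74×10^12)^(1/4) = 1480 K.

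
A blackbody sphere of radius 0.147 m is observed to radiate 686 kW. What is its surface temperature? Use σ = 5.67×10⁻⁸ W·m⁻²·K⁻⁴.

T ≈ 2580 K

A = 4πr² = 4π × (0.147)² = 0.272 m².
From P = σAT⁴, T = (P / σA)^(1/4) = (6.86×10^5 / (5.67×10⁻⁸ × 0.272))^(1/4).
T = (4.46×10^13)^(1/4) = 2580 K.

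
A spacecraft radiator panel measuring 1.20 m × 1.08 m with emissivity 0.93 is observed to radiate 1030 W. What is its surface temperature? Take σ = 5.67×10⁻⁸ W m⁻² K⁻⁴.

A = 1.20 × 1.08 = 1.30 m².
From P = εσAT⁴, T = (P / εσA)^(1/4) = (1030 / (0.93 × 5.67×10⁻⁸ × 1.30))^(1/4).
T = (1.51×10^10)^(1/4) = 350 K.

T ≈ 350 K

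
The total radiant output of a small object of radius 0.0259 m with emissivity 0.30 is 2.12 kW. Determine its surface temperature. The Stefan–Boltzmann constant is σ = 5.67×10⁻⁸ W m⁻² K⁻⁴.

T ≈ 1960 K

A = 4πr² = 4π × (0.0259)² = 8.43×10^-3 m².
From P = εσAT⁴, T = (P / εσA)^(1/4) = (2120 / (0.30 × 5.67×10⁻⁸ × 8.43×10^-3))^(1/4).
T = (1.48×10^13)^(1/4) = 1960 K.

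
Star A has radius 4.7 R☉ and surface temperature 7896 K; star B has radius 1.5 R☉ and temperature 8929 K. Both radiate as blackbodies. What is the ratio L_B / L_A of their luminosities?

L = 4πR²σT⁴ ∝ R²T⁴, so L_B/L_A = (1.5/4.7)² × (8929/7896)⁴ = 0.102 × 1.64 = 0.167.

L_B/L_A ≈ 0.167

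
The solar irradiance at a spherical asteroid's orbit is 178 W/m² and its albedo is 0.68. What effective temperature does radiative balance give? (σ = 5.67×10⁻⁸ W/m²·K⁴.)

Power absorbed = (1−a)S·πR²; power emitted = 4πR²σT⁴. Equating and cancelling πR²:
T = ((1−a)S / 4σ)^(1/4) = (57.0 / (4 × 5.67×10⁻⁸))^(1/4) = (2.51×10^8)^(1/4).
T = 126 K.

T ≈ 126 K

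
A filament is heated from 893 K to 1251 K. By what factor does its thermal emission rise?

ratio ≈ 3.85

P ∝ T⁴, so the ratio is (1251/893)⁴ = (1.401)⁴ = 3.85.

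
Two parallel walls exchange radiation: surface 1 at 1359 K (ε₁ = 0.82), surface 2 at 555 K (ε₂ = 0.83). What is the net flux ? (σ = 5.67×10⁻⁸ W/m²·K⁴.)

For two large parallel gray plates, q = σ(T₁⁴ − T₂⁴) / (1/ε₁ + 1/ε₂ − 1).
1/ε₁ + 1/ε₂ − 1 = 1/0.82 + 1/0.83 − 1 = 1.424.
T₁⁴ − T₂⁴ = 3.41×10^12 − 9.49×10^10 = 3.32×10^12 K⁴.
q = 5.67×10⁻⁸ × 3.32×10^12 / 1.424 = 1.32×10^5 W/m².

q ≈ 1.32×10^5 W/m²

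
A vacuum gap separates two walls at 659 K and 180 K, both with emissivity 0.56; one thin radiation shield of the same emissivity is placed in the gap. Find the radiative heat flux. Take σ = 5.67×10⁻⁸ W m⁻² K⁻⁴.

Each of the 2 gaps contributes resistance (2/ε − 1) = 2/0.56 − 1 = 2.571; total = 5.143.
q = σ(T₁⁴ − T₂⁴) / 5.143 = 5.67×10⁻⁸ × 1.88×10^11 / 5.143 = 2070 W/m².

q ≈ 2070 W/m²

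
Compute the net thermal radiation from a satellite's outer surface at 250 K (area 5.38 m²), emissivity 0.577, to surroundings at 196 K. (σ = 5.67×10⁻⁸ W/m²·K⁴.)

Q ≈ 428 W

Q = εσA(T⁴ − T_s⁴). T⁴ − T_s⁴ = (250)⁴ − (196)⁴ = 3.91×10^9 − 1.48×10^9 = 2.43×10^9 K⁴.
Q = 0.577 × 5.67×10⁻⁸ × 5.38 × 2.43×10^9 = 428 W.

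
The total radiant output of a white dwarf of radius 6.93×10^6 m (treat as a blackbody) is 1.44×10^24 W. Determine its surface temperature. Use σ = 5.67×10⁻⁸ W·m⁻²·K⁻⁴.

A = 4πr² = 4π × (6.93×10^6)² = 6.03×10^14 m².
From P = σAT⁴, T = (P / σA)^(1/4) = (1.44×10^24 / (5.67×10⁻⁸ × 6.03×10^14))^(1/4).
T = (4.21×10^16)^(1/4) = 14300 K.

T ≈ 14300 K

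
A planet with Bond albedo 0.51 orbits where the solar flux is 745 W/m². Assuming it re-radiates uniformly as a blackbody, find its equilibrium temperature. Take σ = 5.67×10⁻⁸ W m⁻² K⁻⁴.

T ≈ 200 K

Power absorbed = (1−a)S·πR²; power emitted = 4πR²σT⁴. Equating and cancelling πR²:
T = ((1−a)S / 4σ)^(1/4) = (365 / (4 × 5.67×10⁻⁸))^(1/4) = (1.61×10^9)^(1/4).
T = 200 K.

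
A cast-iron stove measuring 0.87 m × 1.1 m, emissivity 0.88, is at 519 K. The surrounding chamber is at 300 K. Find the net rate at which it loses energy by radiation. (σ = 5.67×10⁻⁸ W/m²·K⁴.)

A = 0.87 × 1.1 = 0.957 m².
Q = εσA(T⁴ − T_s⁴). T⁴ − T_s⁴ = (519)⁴ − (300)⁴ = 7.26×10^10 − 8.10×10^9 = 6.45×10^10 K⁴.
Q = 0.88 × 5.67×10⁻⁸ × 0.957 × 6.45×10^10 = 3080 W.

Q ≈ 3080 W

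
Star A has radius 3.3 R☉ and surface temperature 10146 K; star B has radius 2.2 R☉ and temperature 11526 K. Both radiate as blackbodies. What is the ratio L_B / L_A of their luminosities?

L_B/L_A ≈ 0.740

L = 4πR²σT⁴ ∝ R²T⁴, so L_B/L_A = (2.2/3.3)² × (11526/10146)⁴ = 0.444 × 1.67 = 0.740.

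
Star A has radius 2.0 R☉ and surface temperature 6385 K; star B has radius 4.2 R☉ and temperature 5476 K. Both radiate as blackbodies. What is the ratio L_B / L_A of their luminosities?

L = 4πR²σT⁴ ∝ R²T⁴, so L_B/L_A = (4.2/2.0)² × (5476/6385)⁴ = 4.41 × 0.541 = 2.39.

L_B/L_A ≈ 2.39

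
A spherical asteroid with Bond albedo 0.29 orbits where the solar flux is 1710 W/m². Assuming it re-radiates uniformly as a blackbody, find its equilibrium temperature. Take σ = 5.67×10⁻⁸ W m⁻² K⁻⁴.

T ≈ 270 K

Power absorbed = (1−a)S·πR²; power emitted = 4πR²σT⁴. Equating and cancelling πR²:
T = ((1−a)S / 4σ)^(1/4) = (1210 / (4 × 5.67×10⁻⁸))^(1/4) = (5.35×10^9)^(1/4).
T = 270 K.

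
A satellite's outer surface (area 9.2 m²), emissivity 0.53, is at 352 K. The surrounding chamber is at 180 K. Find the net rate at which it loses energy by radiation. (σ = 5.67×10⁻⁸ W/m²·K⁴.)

Q ≈ 3950 W

Q = εσA(T⁴ − T_s⁴). T⁴ − T_s⁴ = (352)⁴ − (180)⁴ = 1.54×10^10 − 1.05×10^9 = 1.43×10^10 K⁴.
Q = 0.53 × 5.67×10⁻⁸ × 9.20 × 1.43×10^10 = 3950 W.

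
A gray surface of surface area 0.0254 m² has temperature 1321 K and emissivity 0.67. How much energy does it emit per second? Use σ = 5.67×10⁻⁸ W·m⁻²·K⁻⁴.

Stefan–Boltzmann: P = εσAT⁴ = 0.67 × 5.67×10⁻⁸ × 0.0254 × (1321)⁴ = 0.67 × 5.67×10⁻⁸ × 0.0254 × 3.05×10^12.
P = 2940 W.

P ≈ 2940 W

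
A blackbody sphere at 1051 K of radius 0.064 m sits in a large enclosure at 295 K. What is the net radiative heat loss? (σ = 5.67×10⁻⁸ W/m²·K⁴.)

A = 4πr² = 4π × (0.064)² = 0.0515 m².
Q = σA(T⁴ − T_s⁴). T⁴ − T_s⁴ = (1051)⁴ − (295)⁴ = 1.22×10^12 − 7.57×10^9 = 1.21×10^12 K⁴.
Q = 5.67×10⁻⁸ × 0.0515 × 1.21×10^12 = 3540 W.

Q ≈ 3540 W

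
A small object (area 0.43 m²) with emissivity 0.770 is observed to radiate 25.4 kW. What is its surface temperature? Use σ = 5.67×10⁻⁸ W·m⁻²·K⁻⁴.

T ≈ 1080 K

From P = εσAT⁴, T = (P / εσA)^(1/4) = (25400 / (0.770 × 5.67×10⁻⁸ × 0.430))^(1/4).
T = (1.35×10^12)^(1/4) = 1080 K.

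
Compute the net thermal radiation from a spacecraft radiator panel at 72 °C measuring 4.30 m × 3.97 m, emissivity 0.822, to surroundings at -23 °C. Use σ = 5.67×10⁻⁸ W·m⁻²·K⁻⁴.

A = 4.30 × 3.97 = 17.1 m².
Convert: 72 °C = 345 K; -23 °C = 250 K.
Q = εσA(T⁴ − T_s⁴). T⁴ − T_s⁴ = (345)⁴ − (250)⁴ = 1.42×10^10 − 3.91×10^9 = 1.03×10^10 K⁴.
Q = 0.822 × 5.67×10⁻⁸ × 17.1 × 1.03×10^10 = 8160 W.

Q ≈ 8160 W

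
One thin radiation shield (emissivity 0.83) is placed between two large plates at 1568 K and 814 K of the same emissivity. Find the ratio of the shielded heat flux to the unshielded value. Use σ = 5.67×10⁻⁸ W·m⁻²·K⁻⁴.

With N identical shields there are N+1 = 2 gaps in series, each with the same radiative resistance, so the flux falls to 1/(N+1) of its unshielded value.

ratio ≈ 0.500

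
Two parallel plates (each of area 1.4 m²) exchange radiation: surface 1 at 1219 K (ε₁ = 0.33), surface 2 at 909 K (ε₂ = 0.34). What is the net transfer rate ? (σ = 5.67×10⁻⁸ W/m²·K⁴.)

Q ≈ 24400 W

For two large parallel gray plates, q = σ(T₁⁴ − T₂⁴) / (1/ε₁ + 1/ε₂ − 1).
1/ε₁ + 1/ε₂ − 1 = 1/0.33 + 1/0.34 − 1 = 4.971.
T₁⁴ − T₂⁴ = 2.21×10^12 − 6.83×10^11 = 1.53×10^12 K⁴.
q = 5.67×10⁻⁸ × 1.53×10^12 / 4.971 = 17400 W/m².
Q = q·A = 17400 × 1.4 = 24400 W.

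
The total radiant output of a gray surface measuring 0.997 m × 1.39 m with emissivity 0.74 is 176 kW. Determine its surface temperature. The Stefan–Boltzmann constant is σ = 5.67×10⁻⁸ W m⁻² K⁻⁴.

A = 0.997 × 1.39 = 1.39 m².
From P = εσAT⁴, T = (P / εσA)^(1/4) = (1.76×10^5 / (0.74 × 5.67×10⁻⁸ × 1.39))^(1/4).
T = (3.03×10^12)^(1/4) = 1320 K.

T ≈ 1320 K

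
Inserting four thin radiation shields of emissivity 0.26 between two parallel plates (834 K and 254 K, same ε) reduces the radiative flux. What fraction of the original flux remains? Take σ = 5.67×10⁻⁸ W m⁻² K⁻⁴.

ratio ≈ 0.200

With N identical shields there are N+1 = 5 gaps in series, each with the same radiative resistance, so the flux falls to 1/(N+1) of its unshielded value.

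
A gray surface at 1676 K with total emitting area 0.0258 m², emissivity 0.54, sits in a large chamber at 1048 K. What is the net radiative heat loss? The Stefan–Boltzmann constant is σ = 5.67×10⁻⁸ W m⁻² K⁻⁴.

Q ≈ 5280 W

Q = εσA(T⁴ − T_s⁴). T⁴ − T_s⁴ = (1676)⁴ − (1048)⁴ = 7.89×10^12 − 1.21×10^12 = 6.68×10^12 K⁴.
Q = 0.54 × 5.67×10⁻⁸ × 0.0258 × 6.68×10^12 = 5280 W.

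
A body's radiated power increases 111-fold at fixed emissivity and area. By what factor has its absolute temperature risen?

P ∝ T⁴ ⇒ T ∝ P^(1/4), so T scales by (111)^(1/4) = 3.25.

factor ≈ 3.25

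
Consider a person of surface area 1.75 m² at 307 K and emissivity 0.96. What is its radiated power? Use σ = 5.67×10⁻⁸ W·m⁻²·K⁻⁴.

Stefan–Boltzmann: P = εσAT⁴ = 0.96 × 5.67×10⁻⁸ × 1.75 × (307)⁴ = 0.96 × 5.67×10⁻⁸ × 1.75 × 8.88×10^9.
P = 846 W.

P ≈ 846 W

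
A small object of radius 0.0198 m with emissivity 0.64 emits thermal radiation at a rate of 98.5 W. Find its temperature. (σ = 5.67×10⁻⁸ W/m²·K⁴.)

A = 4πr² = 4π × (0.0198)² = 4.93×10^-3 m².
From P = εσAT⁴, T = (P / εσA)^(1/4) = (98.5 / (0.64 × 5.67×10⁻⁸ × 4.93×10^-3))^(1/4).
T = (5.51×10^11)^(1/4) = 862 K.

T ≈ 862 K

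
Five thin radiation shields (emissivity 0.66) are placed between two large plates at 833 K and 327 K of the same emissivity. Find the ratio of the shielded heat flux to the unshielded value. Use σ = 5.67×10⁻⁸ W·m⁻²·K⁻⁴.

With N identical shields there are N+1 = 6 gaps in series, each with the same radiative resistance, so the flux falls to 1/(N+1) of its unshielded value.

ratio ≈ 0.167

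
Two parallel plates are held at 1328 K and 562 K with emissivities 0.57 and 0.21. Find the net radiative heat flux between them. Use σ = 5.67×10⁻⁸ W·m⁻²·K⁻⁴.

q ≈ 30900 W/m²

For two large parallel gray plates, q = σ(T₁⁴ − T₂⁴) / (1/ε₁ + 1/ε₂ − 1).
1/ε₁ + 1/ε₂ − 1 = 1/0.57 + 1/0.21 − 1 = 5.516.
T₁⁴ − T₂⁴ = 3.11×10^12 − 9.98×10^10 = 3.01×10^12 K⁴.
q = 5.67×10⁻⁸ × 3.01×10^12 / 5.516 = 30900 W/m².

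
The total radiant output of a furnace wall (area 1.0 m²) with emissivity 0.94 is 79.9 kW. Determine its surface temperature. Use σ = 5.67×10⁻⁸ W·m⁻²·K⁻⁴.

From P = εσAT⁴, T = (P / εσA)^(1/4) = (79900 / (0.94 × 5.67×10⁻⁸ × 1.00))^(1/4).
T = (1.50×10^12)^(1/4) = 1110 K.

T ≈ 1110 K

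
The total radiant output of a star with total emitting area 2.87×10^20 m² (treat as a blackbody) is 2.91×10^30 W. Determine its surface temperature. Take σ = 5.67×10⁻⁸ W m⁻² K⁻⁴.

From P = σAT⁴, T = (P / σA)^(1/4) = (2.91×10^30 / (5.67×10⁻⁸ × 2.87×10^20))^(1/4).
T = (1.79×10^17)^(1/4) = 20600 K.

T ≈ 20600 K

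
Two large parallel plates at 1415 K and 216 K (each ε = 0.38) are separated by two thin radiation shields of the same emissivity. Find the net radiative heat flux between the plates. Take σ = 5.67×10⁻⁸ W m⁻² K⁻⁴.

q ≈ 17800 W/m²

Each of the 3 gaps contributes resistance (2/ε − 1) = 2/0.38 − 1 = 4.263; total = 12.79.
q = σ(T₁⁴ − T₂⁴) / 12.79 = 5.67×10⁻⁸ × 4.01×10^12 / 12.79 = 17800 W/m².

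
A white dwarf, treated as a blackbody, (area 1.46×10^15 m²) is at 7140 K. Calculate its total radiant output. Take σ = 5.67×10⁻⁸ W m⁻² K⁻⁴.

P ≈ 2.15×10^23 W

P = σAT⁴ = 5.67×10⁻⁸ × 1.46×10^15 × (7140)⁴ = 5.67×10⁻⁸ × 1.46×10^15 × 2.60×10^15.
P = 2.15×10^23 W.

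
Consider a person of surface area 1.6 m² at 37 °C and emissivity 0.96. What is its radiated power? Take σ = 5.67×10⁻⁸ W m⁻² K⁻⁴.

P ≈ 804 W

37 °C = 310 K.
P = εσAT⁴ = 0.96 × 5.67×10⁻⁸ × 1.60 × (310)⁴ = 0.96 × 5.67×10⁻⁸ × 1.60 × 9.24×10^9.
P = 804 W.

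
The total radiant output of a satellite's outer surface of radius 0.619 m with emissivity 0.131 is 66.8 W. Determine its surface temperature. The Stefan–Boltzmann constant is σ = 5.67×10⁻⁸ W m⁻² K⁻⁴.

A = 4πr² = 4π × (0.619)² = 4.81 m².
From P = εσAT⁴, T = (P / εσA)^(1/4) = (66.8 / (0.131 × 5.67×10⁻⁸ × 4.81))^(1/4).
T = (1.87×10^9)^(1/4) = 208 K.

T ≈ 208 K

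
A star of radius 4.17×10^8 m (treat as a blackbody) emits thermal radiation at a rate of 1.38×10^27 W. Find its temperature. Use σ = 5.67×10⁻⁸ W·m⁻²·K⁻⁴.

T ≈ 10300 K

A = 4πr² = 4π × (4.17×10^8)² = 2.19×10^18 m².
From P = σAT⁴, T = (P / σA)^(1/4) = (1.38×10^27 / (5.67×10⁻⁸ × 2.19×10^18))^(1/4).
T = (1.11×10^16)^(1/4) = 10300 K.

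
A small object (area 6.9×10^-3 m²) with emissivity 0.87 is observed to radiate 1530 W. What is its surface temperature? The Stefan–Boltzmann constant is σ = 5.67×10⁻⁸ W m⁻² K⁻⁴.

T ≈ 1460 K

From P = εσAT⁴, T = (P / εσA)^(1/4) = (1530 / (0.87 × 5.67×10⁻⁸ × 6.90×10^-3))^(1/4).
T = (4.50×10^12)^(1/4) = 1460 K.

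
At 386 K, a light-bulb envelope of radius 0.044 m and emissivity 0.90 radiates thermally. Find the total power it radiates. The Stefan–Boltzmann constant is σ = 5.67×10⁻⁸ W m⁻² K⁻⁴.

A = 4πr² = 4π × (0.044)² = 0.0243 m².
Stefan–Boltzmann: P = εσAT⁴ = 0.90 × 5.67×10⁻⁸ × 0.0243 × (386)⁴ = 0.90 × 5.67×10⁻⁸ × 0.0243 × 2.22×10^10.
P = 27.6 W.

P ≈ 27.6 W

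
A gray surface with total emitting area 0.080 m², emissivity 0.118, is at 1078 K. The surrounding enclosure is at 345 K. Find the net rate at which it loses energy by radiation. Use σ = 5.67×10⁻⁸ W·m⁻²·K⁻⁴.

Q ≈ 715 W

Q = εσA(T⁴ − T_s⁴). T⁴ − T_s⁴ = (1078)⁴ − (345)⁴ = 1.35×10^12 − 1.42×10^10 = 1.34×10^12 K⁴.
Q = 0.118 × 5.67×10⁻⁸ × 0.0800 × 1.34×10^12 = 715 W.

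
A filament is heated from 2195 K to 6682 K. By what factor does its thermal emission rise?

ratio ≈ 85.9

P ∝ T⁴, so the ratio is (6682/2195)⁴ = (3.044)⁴ = 85.9.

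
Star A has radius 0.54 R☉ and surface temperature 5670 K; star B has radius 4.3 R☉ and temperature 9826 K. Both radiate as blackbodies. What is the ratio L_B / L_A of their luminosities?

L_B/L_A ≈ 572

L = 4πR²σT⁴ ∝ R²T⁴, so L_B/L_A = (4.3/0.54)² × (9826/5670)⁴ = 63.4 × 9.02 = 572.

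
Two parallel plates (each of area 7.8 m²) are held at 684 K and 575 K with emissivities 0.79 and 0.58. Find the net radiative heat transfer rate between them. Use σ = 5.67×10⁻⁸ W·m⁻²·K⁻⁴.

Q ≈ 24400 W

For two large parallel gray plates, q = σ(T₁⁴ − T₂⁴) / (1/ε₁ + 1/ε₂ − 1).
1/ε₁ + 1/ε₂ − 1 = 1/0.79 + 1/0.58 − 1 = 1.990.
T₁⁴ − T₂⁴ = 2.19×10^11 − 1.09×10^11 = 1.10×10^11 K⁴.
q = 5.67×10⁻⁸ × 1.10×10^11 / 1.990 = 3120 W/m².
Q = q·A = 3120 × 7.8 = 24400 W.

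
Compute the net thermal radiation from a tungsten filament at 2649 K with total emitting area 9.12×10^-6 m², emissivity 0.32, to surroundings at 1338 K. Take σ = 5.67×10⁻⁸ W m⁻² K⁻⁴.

Q = εσA(T⁴ − T_s⁴). T⁴ − T_s⁴ = (2649)⁴ − (1338)⁴ = 4.92×10^13 − 3.20×10^12 = 4.60×10^13 K⁴.
Q = 0.32 × 5.67×10⁻⁸ × 9.12×10^-6 × 4.60×10^13 = 7.62 W.

Q ≈ 7.62 W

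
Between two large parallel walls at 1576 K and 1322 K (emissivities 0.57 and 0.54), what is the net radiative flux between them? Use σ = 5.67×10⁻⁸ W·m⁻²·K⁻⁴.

q ≈ 67800 W/m²

For two large parallel gray plates, q = σ(T₁⁴ − T₂⁴) / (1/ε₁ + 1/ε₂ − 1).
1/ε₁ + 1/ε₂ − 1 = 1/0.57 + 1/0.54 − 1 = 2.606.
T₁⁴ − T₂⁴ = 6.17×10^12 − 3.05×10^12 = 3.11×10^12 K⁴.
q = 5.67×10⁻⁸ × 3.11×10^12 / 2.606 = 67800 W/m².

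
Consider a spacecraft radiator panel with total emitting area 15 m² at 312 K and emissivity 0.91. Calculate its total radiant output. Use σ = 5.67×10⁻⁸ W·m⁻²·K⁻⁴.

P ≈ 7330 W

P = εσAT⁴ = 0.91 × 5.67×10⁻⁸ × 15.0 × (312)⁴ = 0.91 × 5.67×10⁻⁸ × 15.0 × 9.48×10^9.
P = 7330 W.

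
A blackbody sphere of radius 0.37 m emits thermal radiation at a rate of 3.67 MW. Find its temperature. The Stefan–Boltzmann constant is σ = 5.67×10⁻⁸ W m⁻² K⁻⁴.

A = 4πr² = 4π × (0.37)² = 1.72 m².
From P = σAT⁴, T = (P / σA)^(1/4) = (3.67×10^6 / (5.67×10⁻⁸ × 1.72))^(1/4).
T = (3.76×10^13)^(1/4) = 2480 K.

T ≈ 2480 K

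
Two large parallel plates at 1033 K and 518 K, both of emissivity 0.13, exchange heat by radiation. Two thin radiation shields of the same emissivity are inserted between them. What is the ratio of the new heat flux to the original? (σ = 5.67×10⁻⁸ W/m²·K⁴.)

ratio ≈ 0.333

With N identical shields there are N+1 = 3 gaps in series, each with the same radiative resistance, so the flux falls to 1/(N+1) of its unshielded value.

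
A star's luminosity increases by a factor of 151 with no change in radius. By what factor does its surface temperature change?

factor ≈ 3.51

P ∝ T⁴ ⇒ T ∝ P^(1/4), so T scales by (151)^(1/4) = 3.51.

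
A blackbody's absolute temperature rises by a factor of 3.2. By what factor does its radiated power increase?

P ∝ T⁴, so the power scales as (3.2)⁴ = 105.

factor ≈ 105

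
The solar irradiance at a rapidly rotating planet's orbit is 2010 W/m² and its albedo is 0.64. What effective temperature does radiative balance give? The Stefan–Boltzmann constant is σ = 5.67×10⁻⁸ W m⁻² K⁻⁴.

Power absorbed = (1−a)S·πR²; power emitted = 4πR²σT⁴. Equating and cancelling πR²:
T = ((1−a)S / 4σ)^(1/4) = (724 / (4 × 5.67×10⁻⁸))^(1/4) = (3.19×10^9)^(1/4).
T = 238 K.

T ≈ 238 K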